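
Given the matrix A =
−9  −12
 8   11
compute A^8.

[[−13119, −19680], [13120, 19681]]

tr A = 2 and det A = −3, so the characteristic polynomial is λ² − (2)λ + (−3) with roots 3 and −1.
Eigenvectors give P = [[−1, 3], [1, −2]] with P⁻¹ = [[2, 3], [1, 1]], and A = P·diag(3, −1)·P⁻¹.
Then A^8 = P·diag(6561, 1)·P⁻¹ = [[−6561, 3], [6561, −2]] · [[2, 3], [1, 1]] = [[−13119, −19680], [13120, 19681]].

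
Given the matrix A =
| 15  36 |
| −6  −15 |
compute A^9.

[[98415, 236196], [−39366, −98415]]

tr A = 0 and det A = −9, so the characteristic polynomial is λ² − (0)λ + (−9) with roots 3 and −3.
Eigenvectors give P = [[−3, 2], [1, −1]] with P⁻¹ = [[−1, −2], [−1, −3]], and A = P·diag(3, −3)·P⁻¹.
Then A^9 = P·diag(19683, −19683)·P⁻¹ = [[−59049, −39366], [19683, 19683]] · [[−1, −2], [−1, −3]] = [[98415, 236196], [−39366, −98415]].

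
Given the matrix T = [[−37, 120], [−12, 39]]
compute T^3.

[[−253, 840], [−84, 279]]

tr T = 2 and det T = −3, so the characteristic polynomial is λ² − (2)λ + (−3) with roots −1 and 3.
Eigenvectors give P = [[10, −3], [3, −1]] with P⁻¹ = [[1, −3], [3, −10]], and T = P·diag(−1, 3)·P⁻¹.
Then T^3 = P·diag(−1, 27)·P⁻¹ = [[−10, −81], [−3, −27]] · [[1, −3], [3, −10]] = [[−253, 840], [−84, 279]].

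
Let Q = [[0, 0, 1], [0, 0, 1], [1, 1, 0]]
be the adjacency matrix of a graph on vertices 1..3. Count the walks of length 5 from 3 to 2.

4

The number of length-5 walks from vertex 3 to vertex 2 is entry (3,2) of Q⁵, where Q is the adjacency matrix.
Q² = [[1, 1, 0], [1, 1, 0], [0, 0, 2]]
Q³ = [[0, 0, 2], [0, 0, 2], [2, 2, 0]]
Q⁴ = [[2, 2, 0], [2, 2, 0], [0, 0, 4]]
Q⁵ = [[0, 0, 4], [0, 0, 4], [4, 4, 0]]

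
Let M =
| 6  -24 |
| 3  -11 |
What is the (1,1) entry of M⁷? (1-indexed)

16344

tr M = -5 and det M = 6, so the characteristic polynomial is λ² − (-5)λ + (6) with roots -2 and -3.
Eigenvectors give P = [[-3, 8], [-1, 3]] with P⁻¹ = [[-3, 8], [-1, 3]], and M = P·diag(-2, -3)·P⁻¹.
Then M⁷ = P·diag(-128, -2187)·P⁻¹ = [[384, -17496], [128, -6561]] · [[-3, 8], [-1, 3]] = [[16344, -49416], [6177, -18659]].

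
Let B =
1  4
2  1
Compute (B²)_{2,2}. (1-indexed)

9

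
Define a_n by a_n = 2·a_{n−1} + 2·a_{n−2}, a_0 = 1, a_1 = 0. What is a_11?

13376

With companion matrix A = [[2, 2], [1, 0]], [a_n, a_{n−1}]ᵀ = A·[a_{n−1}, a_{n−2}]ᵀ, so [a_11, a_10]ᵀ = A¹⁰·[a_1, a_0]ᵀ.
A¹⁰ = [[18272, 13376], [6688, 4896]], giving [a_11, a_10]ᵀ = [[13376], [4896]].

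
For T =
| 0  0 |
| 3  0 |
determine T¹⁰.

T is strictly triangular, hence nilpotent: T² = 0, so T¹⁰ = 0.

[[0, 0], [0, 0]]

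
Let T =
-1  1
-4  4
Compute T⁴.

[[-27, 27], [-108, 108]]

T² = [[-3, 3], [-12, 12]]
T³ = [[-9, 9], [-36, 36]]
T⁴ = [[-27, 27], [-108, 108]]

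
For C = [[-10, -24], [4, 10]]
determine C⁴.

[[16, 0], [0, 16]]

tr C = 0 and det C = -4, so the characteristic polynomial is λ² − (0)λ + (-4) with roots -2 and 2.
Eigenvectors give P = [[3, 2], [-1, -1]] with P⁻¹ = [[1, 2], [-1, -3]], and C = P·diag(-2, 2)·P⁻¹.
Then C⁴ = P·diag(16, 16)·P⁻¹ = [[48, 32], [-16, -16]] · [[1, 2], [-1, -3]] = [[16, 0], [0, 16]].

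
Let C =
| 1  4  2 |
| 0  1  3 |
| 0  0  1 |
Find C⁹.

[[1, 36, 450], [0, 1, 27], [0, 0, 1]]

C = I + N where N = [[0, 4, 2], [0, 0, 3], [0, 0, 0]] is strictly upper-triangular, so N³ = 0.
(I + N)⁹ = I + 9·N + 36·N² = [[1, 36, 450], [0, 1, 27], [0, 0, 1]].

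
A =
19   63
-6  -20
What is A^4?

tr A = -1 and det A = -2, so the characteristic polynomial is λ² − (-1)λ + (-2) with roots -2 and 1.
Eigenvectors give P = [[-3, 7], [1, -2]] with P⁻¹ = [[2, 7], [1, 3]], and A = P·diag(-2, 1)·P⁻¹.
Then A^4 = P·diag(16, 1)·P⁻¹ = [[-48, 7], [16, -2]] · [[2, 7], [1, 3]] = [[-89, -315], [30, 106]].

[[-89, -315], [30, 106]]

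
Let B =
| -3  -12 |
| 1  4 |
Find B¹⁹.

B² = B (a projection; rank 1, trace 1), so B¹⁹ = B.

[[-3, -12], [1, 4]]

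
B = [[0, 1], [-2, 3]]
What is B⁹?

[[-510, 511], [-1022, 1023]]

tr B = 3 and det B = 2, so the characteristic polynomial is λ² − (3)λ + (2) with roots 2 and 1.
Eigenvectors give P = [[-1, 1], [-2, 1]] with P⁻¹ = [[1, -1], [2, -1]], and B = P·diag(2, 1)·P⁻¹.
Then B⁹ = P·diag(512, 1)·P⁻¹ = [[-512, 1], [-1024, 1]] · [[1, -1], [2, -1]] = [[-510, 511], [-1022, 1023]].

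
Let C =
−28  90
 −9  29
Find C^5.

tr C = 1 and det C = −2, so the characteristic polynomial is λ² − (1)λ + (−2) with roots −1 and 2.
Eigenvectors give P = [[10, 3], [3, 1]] with P⁻¹ = [[1, −3], [−3, 10]], and C = P·diag(−1, 2)·P⁻¹.
Then C^5 = P·diag(−1, 32)·P⁻¹ = [[−10, 96], [−3, 32]] · [[1, −3], [−3, 10]] = [[−298, 990], [−99, 329]].

[[−298, 990], [−99, 329]]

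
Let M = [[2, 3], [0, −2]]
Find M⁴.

[[16, 0], [0, 16]]

M² = [[4, 0], [0, 4]]
M³ = [[8, 12], [0, −8]]
M⁴ = [[16, 0], [0, 16]]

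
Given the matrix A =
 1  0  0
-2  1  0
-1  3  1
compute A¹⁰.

[[1, 0, 0], [-20, 1, 0], [-280, 30, 1]]

A = I + N where N = [[0, 0, 0], [-2, 0, 0], [-1, 3, 0]] is strictly lower-triangular, so N³ = 0.
(I + N)¹⁰ = I + 10·N + 45·N² = [[1, 0, 0], [-20, 1, 0], [-280, 30, 1]].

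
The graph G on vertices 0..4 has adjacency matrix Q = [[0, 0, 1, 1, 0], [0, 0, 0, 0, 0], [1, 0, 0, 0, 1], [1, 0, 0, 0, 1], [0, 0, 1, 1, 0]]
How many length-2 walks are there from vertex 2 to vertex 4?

0

The number of length-2 walks from vertex 2 to vertex 4 is entry (2,4) of Q², where Q is the adjacency matrix.
Q² = [[2, 0, 0, 0, 2], [0, 0, 0, 0, 0], [0, 0, 2, 2, 0], [0, 0, 2, 2, 0], [2, 0, 0, 0, 2]]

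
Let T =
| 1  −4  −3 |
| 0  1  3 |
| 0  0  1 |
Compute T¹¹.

T = I + N where N = [[0, −4, −3], [0, 0, 3], [0, 0, 0]] is strictly upper-triangular, so N³ = 0.
(I + N)¹¹ = I + 11·N + 55·N² = [[1, −44, −693], [0, 1, 33], [0, 0, 1]].

[[1, −44, −693], [0, 1, 33], [0, 0, 1]]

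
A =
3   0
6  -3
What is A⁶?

tr A = 0 and det A = -9, so the characteristic polynomial is λ² − (0)λ + (-9) with roots 3 and -3.
Eigenvectors give P = [[-1, 0], [-1, 1]] with P⁻¹ = [[-1, 0], [-1, 1]], and A = P·diag(3, -3)·P⁻¹.
Then A⁶ = P·diag(729, 729)·P⁻¹ = [[-729, 0], [-729, 729]] · [[-1, 0], [-1, 1]] = [[729, 0], [0, 729]].

[[729, 0], [0, 729]]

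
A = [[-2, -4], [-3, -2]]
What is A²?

[[16, 16], [12, 16]]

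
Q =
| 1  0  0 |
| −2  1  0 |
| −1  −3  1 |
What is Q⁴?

[[1, 0, 0], [−8, 1, 0], [32, −12, 1]]

Q = I + N where N = [[0, 0, 0], [−2, 0, 0], [−1, −3, 0]] is strictly lower-triangular, so N³ = 0.
(I + N)⁴ = I + 4·N + 6·N² = [[1, 0, 0], [−8, 1, 0], [32, −12, 1]].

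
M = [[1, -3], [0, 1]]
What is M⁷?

M = I + N where N = [[0, -3], [0, 0]] is strictly upper-triangular, so N² = 0.
(I + N)⁷ = I + 7·N = [[1, -21], [0, 1]].

[[1, -21], [0, 1]]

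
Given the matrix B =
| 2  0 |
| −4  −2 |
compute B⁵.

tr B = 0 and det B = −4, so the characteristic polynomial is λ² − (0)λ + (−4) with roots 2 and −2.
Eigenvectors give P = [[−1, 0], [1, 1]] with P⁻¹ = [[−1, 0], [1, 1]], and B = P·diag(2, −2)·P⁻¹.
Then B⁵ = P·diag(32, −32)·P⁻¹ = [[−32, 0], [32, −32]] · [[−1, 0], [1, 1]] = [[32, 0], [−64, −32]].

[[32, 0], [−64, −32]]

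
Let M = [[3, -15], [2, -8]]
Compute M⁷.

tr M = -5 and det M = 6, so the characteristic polynomial is λ² − (-5)λ + (6) with roots -2 and -3.
Eigenvectors give P = [[3, 5], [1, 2]] with P⁻¹ = [[2, -5], [-1, 3]], and M = P·diag(-2, -3)·P⁻¹.
Then M⁷ = P·diag(-128, -2187)·P⁻¹ = [[-384, -10935], [-128, -4374]] · [[2, -5], [-1, 3]] = [[10167, -30885], [4118, -12482]].

[[10167, -30885], [4118, -12482]]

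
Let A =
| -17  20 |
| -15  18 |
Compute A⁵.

[[-857, 1100], [-825, 1068]]

tr A = 1 and det A = -6, so the characteristic polynomial is λ² − (1)λ + (-6) with roots -2 and 3.
Eigenvectors give P = [[4, 1], [3, 1]] with P⁻¹ = [[1, -1], [-3, 4]], and A = P·diag(-2, 3)·P⁻¹.
Then A⁵ = P·diag(-32, 243)·P⁻¹ = [[-128, 243], [-96, 243]] · [[1, -1], [-3, 4]] = [[-857, 1100], [-825, 1068]].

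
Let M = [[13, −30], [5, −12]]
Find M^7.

tr M = 1 and det M = −6, so the characteristic polynomial is λ² − (1)λ + (−6) with roots 3 and −2.
Eigenvectors give P = [[−3, 2], [−1, 1]] with P⁻¹ = [[−1, 2], [−1, 3]], and M = P·diag(3, −2)·P⁻¹.
Then M^7 = P·diag(2187, −128)·P⁻¹ = [[−6561, −256], [−2187, −128]] · [[−1, 2], [−1, 3]] = [[6817, −13890], [2315, −4758]].

[[6817, −13890], [2315, −4758]]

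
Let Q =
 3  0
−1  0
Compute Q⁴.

Q² = [[9, 0], [−3, 0]]
Q³ = [[27, 0], [−9, 0]]
Q⁴ = [[81, 0], [−27, 0]]

[[81, 0], [−27, 0]]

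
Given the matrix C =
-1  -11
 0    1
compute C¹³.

C² = I (check: tr C = 0 and det C = -1), so C¹³ = C since 13 is odd.

[[-1, -11], [0, 1]]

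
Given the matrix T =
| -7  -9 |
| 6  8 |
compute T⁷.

tr T = 1 and det T = -2, so the characteristic polynomial is λ² − (1)λ + (-2) with roots -1 and 2.
Eigenvectors give P = [[-3, 1], [2, -1]] with P⁻¹ = [[-1, -1], [-2, -3]], and T = P·diag(-1, 2)·P⁻¹.
Then T⁷ = P·diag(-1, 128)·P⁻¹ = [[3, 128], [-2, -128]] · [[-1, -1], [-2, -3]] = [[-259, -387], [258, 386]].

[[-259, -387], [258, 386]]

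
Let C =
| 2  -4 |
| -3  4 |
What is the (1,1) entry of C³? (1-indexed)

C² = [[16, -24], [-18, 28]]
C³ = [[104, -160], [-120, 184]]

104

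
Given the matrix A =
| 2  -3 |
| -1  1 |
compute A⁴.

A² = [[7, -9], [-3, 4]]
A³ = [[23, -30], [-10, 13]]
A⁴ = [[76, -99], [-33, 43]]

[[76, -99], [-33, 43]]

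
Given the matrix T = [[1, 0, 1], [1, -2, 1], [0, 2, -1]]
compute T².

[[1, 2, 0], [-1, 6, -2], [2, -6, 3]]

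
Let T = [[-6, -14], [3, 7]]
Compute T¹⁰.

T² = T (a projection; rank 1, trace 1), so T¹⁰ = T.

[[-6, -14], [3, 7]]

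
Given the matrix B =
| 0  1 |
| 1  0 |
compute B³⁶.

B² = I (check: tr B = 0 and det B = -1), so B³⁶ = I since 36 is even.

[[1, 0], [0, 1]]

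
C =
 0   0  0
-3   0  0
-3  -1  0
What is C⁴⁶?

C is strictly triangular, hence nilpotent: C³ = 0, so C⁴⁶ = 0.

[[0, 0, 0], [0, 0, 0], [0, 0, 0]]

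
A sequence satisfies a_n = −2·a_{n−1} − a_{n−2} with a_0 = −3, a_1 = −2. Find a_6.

27

With companion matrix C = [[−2, −1], [1, 0]], [a_n, a_{n−1}]ᵀ = C·[a_{n−1}, a_{n−2}]ᵀ, so [a_6, a_5]ᵀ = C^5·[a_1, a_0]ᵀ.
C^5 = [[−6, −5], [5, 4]], giving [a_6, a_5]ᵀ = [[27], [−22]].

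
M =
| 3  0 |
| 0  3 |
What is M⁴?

[[81, 0], [0, 81]]

M² = [[9, 0], [0, 9]]
M³ = [[27, 0], [0, 27]]
M⁴ = [[81, 0], [0, 81]]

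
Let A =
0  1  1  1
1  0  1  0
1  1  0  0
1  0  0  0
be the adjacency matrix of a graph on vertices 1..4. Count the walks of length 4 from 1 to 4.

2

The number of length-4 walks from vertex 1 to vertex 4 is entry (1,4) of A⁴, where A is the adjacency matrix.
A² = [[3, 1, 1, 0], [1, 2, 1, 1], [1, 1, 2, 1], [0, 1, 1, 1]]
A³ = [[2, 4, 4, 3], [4, 2, 3, 1], [4, 3, 2, 1], [3, 1, 1, 0]]
A⁴ = [[11, 6, 6, 2], [6, 7, 6, 4], [6, 6, 7, 4], [2, 4, 4, 3]]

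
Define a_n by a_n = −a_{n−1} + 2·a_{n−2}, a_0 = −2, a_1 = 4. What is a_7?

256

With companion matrix T = [[−1, 2], [1, 0]], [a_n, a_{n−1}]ᵀ = T·[a_{n−1}, a_{n−2}]ᵀ, so [a_7, a_6]ᵀ = T⁶·[a_1, a_0]ᵀ.
T⁶ = [[43, −42], [−21, 22]], giving [a_7, a_6]ᵀ = [[256], [−128]].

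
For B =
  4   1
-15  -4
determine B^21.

[[4, 1], [-15, -4]]

B² = I (check: tr B = 0 and det B = -1), so B^21 = B since 21 is odd.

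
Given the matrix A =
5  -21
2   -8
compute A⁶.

tr A = -3 and det A = 2, so the characteristic polynomial is λ² − (-3)λ + (2) with roots -2 and -1.
Eigenvectors give P = [[3, 7], [1, 2]] with P⁻¹ = [[-2, 7], [1, -3]], and A = P·diag(-2, -1)·P⁻¹.
Then A⁶ = P·diag(64, 1)·P⁻¹ = [[192, 7], [64, 2]] · [[-2, 7], [1, -3]] = [[-377, 1323], [-126, 442]].

[[-377, 1323], [-126, 442]]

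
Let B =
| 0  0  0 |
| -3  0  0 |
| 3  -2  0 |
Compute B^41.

[[0, 0, 0], [0, 0, 0], [0, 0, 0]]

B is strictly triangular, hence nilpotent: B^3 = 0, so B^41 = 0.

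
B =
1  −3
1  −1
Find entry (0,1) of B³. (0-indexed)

B² = [[−2, 0], [0, −2]]
B³ = [[−2, 6], [−2, 2]]

6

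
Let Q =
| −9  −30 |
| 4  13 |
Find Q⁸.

[[−32799, −98400], [13120, 39361]]

tr Q = 4 and det Q = 3, so the characteristic polynomial is λ² − (4)λ + (3) with roots 3 and 1.
Eigenvectors give P = [[−5, −3], [2, 1]] with P⁻¹ = [[1, 3], [−2, −5]], and Q = P·diag(3, 1)·P⁻¹.
Then Q⁸ = P·diag(6561, 1)·P⁻¹ = [[−32805, −3], [13122, 1]] · [[1, 3], [−2, −5]] = [[−32799, −98400], [13120, 39361]].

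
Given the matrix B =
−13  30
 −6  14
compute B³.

[[−37, 90], [−18, 44]]

tr B = 1 and det B = −2, so the characteristic polynomial is λ² − (1)λ + (−2) with roots −1 and 2.
Eigenvectors give P = [[5, −2], [2, −1]] with P⁻¹ = [[1, −2], [2, −5]], and B = P·diag(−1, 2)·P⁻¹.
Then B³ = P·diag(−1, 8)·P⁻¹ = [[−5, −16], [−2, −8]] · [[1, −2], [2, −5]] = [[−37, 90], [−18, 44]].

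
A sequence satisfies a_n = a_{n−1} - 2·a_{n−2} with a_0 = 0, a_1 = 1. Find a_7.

7

With companion matrix A = [[1, -2], [1, 0]], [a_n, a_{n−1}]ᵀ = A·[a_{n−1}, a_{n−2}]ᵀ, so [a_7, a_6]ᵀ = A⁶·[a_1, a_0]ᵀ.
A⁶ = [[7, -10], [5, 2]], giving [a_7, a_6]ᵀ = [[7], [5]].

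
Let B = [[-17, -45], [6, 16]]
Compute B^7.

tr B = -1 and det B = -2, so the characteristic polynomial is λ² − (-1)λ + (-2) with roots -2 and 1.
Eigenvectors give P = [[3, 5], [-1, -2]] with P⁻¹ = [[2, 5], [-1, -3]], and B = P·diag(-2, 1)·P⁻¹.
Then B^7 = P·diag(-128, 1)·P⁻¹ = [[-384, 5], [128, -2]] · [[2, 5], [-1, -3]] = [[-773, -1935], [258, 646]].

[[-773, -1935], [258, 646]]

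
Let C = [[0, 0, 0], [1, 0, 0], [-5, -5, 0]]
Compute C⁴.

[[0, 0, 0], [0, 0, 0], [0, 0, 0]]

C is strictly triangular, hence nilpotent: C³ = 0, so C⁴ = 0.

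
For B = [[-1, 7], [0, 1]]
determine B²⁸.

[[1, 0], [0, 1]]

B² = I (check: tr B = 0 and det B = -1), so B²⁸ = I since 28 is even.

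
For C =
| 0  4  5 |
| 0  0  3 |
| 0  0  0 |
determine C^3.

[[0, 0, 0], [0, 0, 0], [0, 0, 0]]

C is strictly triangular, hence nilpotent: C^3 = 0, so C^3 = 0.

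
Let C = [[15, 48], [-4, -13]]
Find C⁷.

[[8751, 26256], [-2188, -6565]]

tr C = 2 and det C = -3, so the characteristic polynomial is λ² − (2)λ + (-3) with roots 3 and -1.
Eigenvectors give P = [[-4, 3], [1, -1]] with P⁻¹ = [[-1, -3], [-1, -4]], and C = P·diag(3, -1)·P⁻¹.
Then C⁷ = P·diag(2187, -1)·P⁻¹ = [[-8748, -3], [2187, 1]] · [[-1, -3], [-1, -4]] = [[8751, 26256], [-2188, -6565]].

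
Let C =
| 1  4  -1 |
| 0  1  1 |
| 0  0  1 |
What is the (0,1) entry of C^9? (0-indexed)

36

C = I + N where N = [[0, 4, -1], [0, 0, 1], [0, 0, 0]] is strictly upper-triangular, so N^3 = 0.
(I + N)^9 = I + 9·N + 36·N^2 = [[1, 36, 135], [0, 1, 9], [0, 0, 1]].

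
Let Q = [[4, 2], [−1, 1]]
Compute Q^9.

tr Q = 5 and det Q = 6, so the characteristic polynomial is λ² − (5)λ + (6) with roots 2 and 3.
Eigenvectors give P = [[−1, −2], [1, 1]] with P⁻¹ = [[1, 2], [−1, −1]], and Q = P·diag(2, 3)·P⁻¹.
Then Q^9 = P·diag(512, 19683)·P⁻¹ = [[−512, −39366], [512, 19683]] · [[1, 2], [−1, −1]] = [[38854, 38342], [−19171, −18659]].

[[38854, 38342], [−19171, −18659]]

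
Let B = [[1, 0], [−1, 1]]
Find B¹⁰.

[[1, 0], [−10, 1]]

B = I + N where N = [[0, 0], [−1, 0]] is strictly lower-triangular, so N² = 0.
(I + N)¹⁰ = I + 10·N = [[1, 0], [−10, 1]].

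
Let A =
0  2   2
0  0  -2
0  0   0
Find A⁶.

A is strictly triangular, hence nilpotent: A³ = 0, so A⁶ = 0.

[[0, 0, 0], [0, 0, 0], [0, 0, 0]]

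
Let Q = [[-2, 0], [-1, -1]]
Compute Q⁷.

tr Q = -3 and det Q = 2, so the characteristic polynomial is λ² − (-3)λ + (2) with roots -1 and -2.
Eigenvectors give P = [[0, 1], [-1, 1]] with P⁻¹ = [[1, -1], [1, 0]], and Q = P·diag(-1, -2)·P⁻¹.
Then Q⁷ = P·diag(-1, -128)·P⁻¹ = [[0, -128], [1, -128]] · [[1, -1], [1, 0]] = [[-128, 0], [-127, -1]].

[[-128, 0], [-127, -1]]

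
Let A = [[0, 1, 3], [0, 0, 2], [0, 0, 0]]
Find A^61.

[[0, 0, 0], [0, 0, 0], [0, 0, 0]]

A is strictly triangular, hence nilpotent: A^3 = 0, so A^61 = 0.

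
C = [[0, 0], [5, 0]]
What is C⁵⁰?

[[0, 0], [0, 0]]

C is strictly triangular, hence nilpotent: C² = 0, so C⁵⁰ = 0.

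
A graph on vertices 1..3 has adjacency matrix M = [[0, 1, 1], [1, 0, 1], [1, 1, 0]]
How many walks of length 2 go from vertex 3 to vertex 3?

2

The number of length-2 walks from vertex 3 to vertex 3 is entry (3,3) of M^2, where M is the adjacency matrix.
M^2 = [[2, 1, 1], [1, 2, 1], [1, 1, 2]]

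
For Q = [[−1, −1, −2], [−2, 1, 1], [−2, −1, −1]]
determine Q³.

Q² = [[7, 2, 3], [−2, 2, 4], [6, 2, 4]]
Q³ = [[−17, −8, −15], [−10, 0, 2], [−18, −8, −14]]

[[−17, −8, −15], [−10, 0, 2], [−18, −8, −14]]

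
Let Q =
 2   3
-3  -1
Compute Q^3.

Q^2 = [[-5, 3], [-3, -8]]
Q^3 = [[-19, -18], [18, -1]]

[[-19, -18], [18, -1]]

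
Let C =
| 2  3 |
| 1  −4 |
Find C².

[[7, −6], [−2, 19]]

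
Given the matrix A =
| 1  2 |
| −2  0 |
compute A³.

A² = [[−3, 2], [−2, −4]]
A³ = [[−7, −6], [6, −4]]

[[−7, −6], [6, −4]]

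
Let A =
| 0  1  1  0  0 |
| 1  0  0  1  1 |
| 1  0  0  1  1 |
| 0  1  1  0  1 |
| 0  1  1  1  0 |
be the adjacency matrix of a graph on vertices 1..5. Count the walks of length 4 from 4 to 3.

The number of length-4 walks from vertex 4 to vertex 3 is entry (4,3) of A⁴, where A is the adjacency matrix.
A² = [[2, 0, 0, 2, 2], [0, 3, 3, 1, 1], [0, 3, 3, 1, 1], [2, 1, 1, 3, 2], [2, 1, 1, 2, 3]]
A³ = [[0, 6, 6, 2, 2], [6, 2, 2, 7, 7], [6, 2, 2, 7, 7], [2, 7, 7, 4, 5], [2, 7, 7, 5, 4]]
A⁴ = [[12, 4, 4, 14, 14], [4, 20, 20, 11, 11], [4, 20, 20, 11, 11], [14, 11, 11, 19, 18], [14, 11, 11, 18, 19]]

11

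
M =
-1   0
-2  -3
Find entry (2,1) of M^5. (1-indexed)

-242

tr M = -4 and det M = 3, so the characteristic polynomial is λ² − (-4)λ + (3) with roots -3 and -1.
Eigenvectors give P = [[0, -1], [1, 1]] with P⁻¹ = [[1, 1], [-1, 0]], and M = P·diag(-3, -1)·P⁻¹.
Then M^5 = P·diag(-243, -1)·P⁻¹ = [[0, 1], [-243, -1]] · [[1, 1], [-1, 0]] = [[-1, 0], [-242, -243]].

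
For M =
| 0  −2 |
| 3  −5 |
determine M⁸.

[[−12354, 12610], [−18915, 19171]]

tr M = −5 and det M = 6, so the characteristic polynomial is λ² − (−5)λ + (6) with roots −3 and −2.
Eigenvectors give P = [[−2, 1], [−3, 1]] with P⁻¹ = [[1, −1], [3, −2]], and M = P·diag(−3, −2)·P⁻¹.
Then M⁸ = P·diag(6561, 256)·P⁻¹ = [[−13122, 256], [−19683, 256]] · [[1, −1], [3, −2]] = [[−12354, 12610], [−18915, 19171]].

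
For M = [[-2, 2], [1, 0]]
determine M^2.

[[6, -4], [-2, 2]]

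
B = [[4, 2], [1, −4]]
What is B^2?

[[18, 0], [0, 18]]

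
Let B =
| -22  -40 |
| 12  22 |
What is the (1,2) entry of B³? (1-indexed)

-160

tr B = 0 and det B = -4, so the characteristic polynomial is λ² − (0)λ + (-4) with roots 2 and -2.
Eigenvectors give P = [[-5, -2], [3, 1]] with P⁻¹ = [[1, 2], [-3, -5]], and B = P·diag(2, -2)·P⁻¹.
Then B³ = P·diag(8, -8)·P⁻¹ = [[-40, 16], [24, -8]] · [[1, 2], [-3, -5]] = [[-88, -160], [48, 88]].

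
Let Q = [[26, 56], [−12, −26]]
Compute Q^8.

[[256, 0], [0, 256]]

tr Q = 0 and det Q = −4, so the characteristic polynomial is λ² − (0)λ + (−4) with roots 2 and −2.
Eigenvectors give P = [[7, −2], [−3, 1]] with P⁻¹ = [[1, 2], [3, 7]], and Q = P·diag(2, −2)·P⁻¹.
Then Q^8 = P·diag(256, 256)·P⁻¹ = [[1792, −512], [−768, 256]] · [[1, 2], [3, 7]] = [[256, 0], [0, 256]].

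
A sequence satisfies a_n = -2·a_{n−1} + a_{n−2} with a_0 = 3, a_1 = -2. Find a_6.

227

With companion matrix T = [[-2, 1], [1, 0]], [a_n, a_{n−1}]ᵀ = T·[a_{n−1}, a_{n−2}]ᵀ, so [a_6, a_5]ᵀ = T^5·[a_1, a_0]ᵀ.
T^5 = [[-70, 29], [29, -12]], giving [a_6, a_5]ᵀ = [[227], [-94]].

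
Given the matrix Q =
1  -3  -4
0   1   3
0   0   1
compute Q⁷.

[[1, -21, -217], [0, 1, 21], [0, 0, 1]]

Q = I + N where N = [[0, -3, -4], [0, 0, 3], [0, 0, 0]] is strictly upper-triangular, so N³ = 0.
(I + N)⁷ = I + 7·N + 21·N² = [[1, -21, -217], [0, 1, 21], [0, 0, 1]].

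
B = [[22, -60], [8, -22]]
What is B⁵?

[[352, -960], [128, -352]]

tr B = 0 and det B = -4, so the characteristic polynomial is λ² − (0)λ + (-4) with roots -2 and 2.
Eigenvectors give P = [[-5, 3], [-2, 1]] with P⁻¹ = [[1, -3], [2, -5]], and B = P·diag(-2, 2)·P⁻¹.
Then B⁵ = P·diag(-32, 32)·P⁻¹ = [[160, 96], [64, 32]] · [[1, -3], [2, -5]] = [[352, -960], [128, -352]].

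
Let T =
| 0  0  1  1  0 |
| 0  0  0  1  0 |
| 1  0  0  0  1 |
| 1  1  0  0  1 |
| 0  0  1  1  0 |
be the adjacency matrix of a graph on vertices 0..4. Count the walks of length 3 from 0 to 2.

The number of length-3 walks from vertex 0 to vertex 2 is entry (0,2) of T³, where T is the adjacency matrix.
T² = [[2, 1, 0, 0, 2], [1, 1, 0, 0, 1], [0, 0, 2, 2, 0], [0, 0, 2, 3, 0], [2, 1, 0, 0, 2]]
T³ = [[0, 0, 4, 5, 0], [0, 0, 2, 3, 0], [4, 2, 0, 0, 4], [5, 3, 0, 0, 5], [0, 0, 4, 5, 0]]

4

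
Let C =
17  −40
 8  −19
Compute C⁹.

tr C = −2 and det C = −3, so the characteristic polynomial is λ² − (−2)λ + (−3) with roots 1 and −3.
Eigenvectors give P = [[5, 2], [2, 1]] with P⁻¹ = [[1, −2], [−2, 5]], and C = P·diag(1, −3)·P⁻¹.
Then C⁹ = P·diag(1, −19683)·P⁻¹ = [[5, −39366], [2, −19683]] · [[1, −2], [−2, 5]] = [[78737, −196840], [39368, −98419]].

[[78737, −196840], [39368, −98419]]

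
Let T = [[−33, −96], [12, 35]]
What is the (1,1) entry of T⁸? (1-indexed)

−52479

tr T = 2 and det T = −3, so the characteristic polynomial is λ² − (2)λ + (−3) with roots −1 and 3.
Eigenvectors give P = [[−3, −8], [1, 3]] with P⁻¹ = [[−3, −8], [1, 3]], and T = P·diag(−1, 3)·P⁻¹.
Then T⁸ = P·diag(1, 6561)·P⁻¹ = [[−3, −52488], [1, 19683]] · [[−3, −8], [1, 3]] = [[−52479, −157440], [19680, 59041]].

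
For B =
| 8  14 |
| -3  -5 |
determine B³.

tr B = 3 and det B = 2, so the characteristic polynomial is λ² − (3)λ + (2) with roots 2 and 1.
Eigenvectors give P = [[-7, 2], [3, -1]] with P⁻¹ = [[-1, -2], [-3, -7]], and B = P·diag(2, 1)·P⁻¹.
Then B³ = P·diag(8, 1)·P⁻¹ = [[-56, 2], [24, -1]] · [[-1, -2], [-3, -7]] = [[50, 98], [-21, -41]].

[[50, 98], [-21, -41]]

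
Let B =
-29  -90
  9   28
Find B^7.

[[-1289, -3870], [387, 1162]]

tr B = -1 and det B = -2, so the characteristic polynomial is λ² − (-1)λ + (-2) with roots 1 and -2.
Eigenvectors give P = [[3, -10], [-1, 3]] with P⁻¹ = [[-3, -10], [-1, -3]], and B = P·diag(1, -2)·P⁻¹.
Then B^7 = P·diag(1, -128)·P⁻¹ = [[3, 1280], [-1, -384]] · [[-3, -10], [-1, -3]] = [[-1289, -3870], [387, 1162]].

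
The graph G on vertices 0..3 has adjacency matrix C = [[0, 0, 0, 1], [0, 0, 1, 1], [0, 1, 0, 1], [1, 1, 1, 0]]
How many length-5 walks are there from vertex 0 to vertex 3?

The number of length-5 walks from vertex 0 to vertex 3 is entry (0,3) of C^5, where C is the adjacency matrix.
C^2 = [[1, 1, 1, 0], [1, 2, 1, 1], [1, 1, 2, 1], [0, 1, 1, 3]]
C^3 = [[0, 1, 1, 3], [1, 2, 3, 4], [1, 3, 2, 4], [3, 4, 4, 2]]
C^4 = [[3, 4, 4, 2], [4, 7, 6, 6], [4, 6, 7, 6], [2, 6, 6, 11]]
C^5 = [[2, 6, 6, 11], [6, 12, 13, 17], [6, 13, 12, 17], [11, 17, 17, 14]]

11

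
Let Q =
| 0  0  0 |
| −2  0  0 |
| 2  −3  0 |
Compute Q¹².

Q is strictly triangular, hence nilpotent: Q³ = 0, so Q¹² = 0.

[[0, 0, 0], [0, 0, 0], [0, 0, 0]]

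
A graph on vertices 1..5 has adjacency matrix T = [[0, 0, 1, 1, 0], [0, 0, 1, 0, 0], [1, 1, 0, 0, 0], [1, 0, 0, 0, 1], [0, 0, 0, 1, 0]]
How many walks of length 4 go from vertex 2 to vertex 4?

0

The number of length-4 walks from vertex 2 to vertex 4 is entry (2,4) of T^4, where T is the adjacency matrix.
T^2 = [[2, 1, 0, 0, 1], [1, 1, 0, 0, 0], [0, 0, 2, 1, 0], [0, 0, 1, 2, 0], [1, 0, 0, 0, 1]]
T^3 = [[0, 0, 3, 3, 0], [0, 0, 2, 1, 0], [3, 2, 0, 0, 1], [3, 1, 0, 0, 2], [0, 0, 1, 2, 0]]
T^4 = [[6, 3, 0, 0, 3], [3, 2, 0, 0, 1], [0, 0, 5, 4, 0], [0, 0, 4, 5, 0], [3, 1, 0, 0, 2]]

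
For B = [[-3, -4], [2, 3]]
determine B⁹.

[[-3, -4], [2, 3]]

B² = I (check: tr B = 0 and det B = -1), so B⁹ = B since 9 is odd.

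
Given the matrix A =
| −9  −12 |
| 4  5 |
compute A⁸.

tr A = −4 and det A = 3, so the characteristic polynomial is λ² − (−4)λ + (3) with roots −1 and −3.
Eigenvectors give P = [[3, −2], [−2, 1]] with P⁻¹ = [[−1, −2], [−2, −3]], and A = P·diag(−1, −3)·P⁻¹.
Then A⁸ = P·diag(1, 6561)·P⁻¹ = [[3, −13122], [−2, 6561]] · [[−1, −2], [−2, −3]] = [[26241, 39360], [−13120, −19679]].

[[26241, 39360], [−13120, −19679]]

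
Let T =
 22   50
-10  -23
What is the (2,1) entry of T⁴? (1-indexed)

tr T = -1 and det T = -6, so the characteristic polynomial is λ² − (-1)λ + (-6) with roots -3 and 2.
Eigenvectors give P = [[-2, 5], [1, -2]] with P⁻¹ = [[2, 5], [1, 2]], and T = P·diag(-3, 2)·P⁻¹.
Then T⁴ = P·diag(81, 16)·P⁻¹ = [[-162, 80], [81, -32]] · [[2, 5], [1, 2]] = [[-244, -650], [130, 341]].

130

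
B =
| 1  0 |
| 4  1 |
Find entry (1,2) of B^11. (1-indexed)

B = I + N where N = [[0, 0], [4, 0]] is strictly lower-triangular, so N^2 = 0.
(I + N)^11 = I + 11·N = [[1, 0], [44, 1]].

0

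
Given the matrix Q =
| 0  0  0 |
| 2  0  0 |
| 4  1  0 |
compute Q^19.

[[0, 0, 0], [0, 0, 0], [0, 0, 0]]

Q is strictly triangular, hence nilpotent: Q^3 = 0, so Q^19 = 0.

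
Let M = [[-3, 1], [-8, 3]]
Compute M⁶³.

M² = I (check: tr M = 0 and det M = -1), so M⁶³ = M since 63 is odd.

[[-3, 1], [-8, 3]]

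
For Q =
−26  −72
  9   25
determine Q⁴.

tr Q = −1 and det Q = −2, so the characteristic polynomial is λ² − (−1)λ + (−2) with roots −2 and 1.
Eigenvectors give P = [[−3, −8], [1, 3]] with P⁻¹ = [[−3, −8], [1, 3]], and Q = P·diag(−2, 1)·P⁻¹.
Then Q⁴ = P·diag(16, 1)·P⁻¹ = [[−48, −8], [16, 3]] · [[−3, −8], [1, 3]] = [[136, 360], [−45, −119]].

[[136, 360], [−45, −119]]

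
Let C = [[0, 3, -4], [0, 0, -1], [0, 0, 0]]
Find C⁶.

[[0, 0, 0], [0, 0, 0], [0, 0, 0]]

C is strictly triangular, hence nilpotent: C³ = 0, so C⁶ = 0.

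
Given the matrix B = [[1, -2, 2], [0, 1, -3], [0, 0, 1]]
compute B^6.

B = I + N where N = [[0, -2, 2], [0, 0, -3], [0, 0, 0]] is strictly upper-triangular, so N^3 = 0.
(I + N)^6 = I + 6·N + 15·N^2 = [[1, -12, 102], [0, 1, -18], [0, 0, 1]].

[[1, -12, 102], [0, 1, -18], [0, 0, 1]]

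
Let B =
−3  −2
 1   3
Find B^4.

[[49, 0], [0, 49]]

B^2 = [[7, 0], [0, 7]]
B^3 = [[−21, −14], [7, 21]]
B^4 = [[49, 0], [0, 49]]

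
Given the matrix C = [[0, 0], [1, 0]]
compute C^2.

[[0, 0], [0, 0]]

C is strictly triangular, hence nilpotent: C^2 = 0, so C^2 = 0.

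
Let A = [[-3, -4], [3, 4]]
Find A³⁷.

[[-3, -4], [3, 4]]

A² = A (a projection; rank 1, trace 1), so A³⁷ = A.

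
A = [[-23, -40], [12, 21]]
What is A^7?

tr A = -2 and det A = -3, so the characteristic polynomial is λ² − (-2)λ + (-3) with roots -3 and 1.
Eigenvectors give P = [[2, -5], [-1, 3]] with P⁻¹ = [[3, 5], [1, 2]], and A = P·diag(-3, 1)·P⁻¹.
Then A^7 = P·diag(-2187, 1)·P⁻¹ = [[-4374, -5], [2187, 3]] · [[3, 5], [1, 2]] = [[-13127, -21880], [6564, 10941]].

[[-13127, -21880], [6564, 10941]]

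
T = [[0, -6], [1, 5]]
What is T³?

tr T = 5 and det T = 6, so the characteristic polynomial is λ² − (5)λ + (6) with roots 2 and 3.
Eigenvectors give P = [[3, -2], [-1, 1]] with P⁻¹ = [[1, 2], [1, 3]], and T = P·diag(2, 3)·P⁻¹.
Then T³ = P·diag(8, 27)·P⁻¹ = [[24, -54], [-8, 27]] · [[1, 2], [1, 3]] = [[-30, -114], [19, 65]].

[[-30, -114], [19, 65]]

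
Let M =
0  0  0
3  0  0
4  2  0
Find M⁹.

[[0, 0, 0], [0, 0, 0], [0, 0, 0]]

M is strictly triangular, hence nilpotent: M³ = 0, so M⁹ = 0.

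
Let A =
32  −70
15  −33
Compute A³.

[[218, −490], [105, −237]]

tr A = −1 and det A = −6, so the characteristic polynomial is λ² − (−1)λ + (−6) with roots 2 and −3.
Eigenvectors give P = [[7, 2], [3, 1]] with P⁻¹ = [[1, −2], [−3, 7]], and A = P·diag(2, −3)·P⁻¹.
Then A³ = P·diag(8, −27)·P⁻¹ = [[56, −54], [24, −27]] · [[1, −2], [−3, 7]] = [[218, −490], [105, −237]].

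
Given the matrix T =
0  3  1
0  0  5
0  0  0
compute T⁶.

T is strictly triangular, hence nilpotent: T³ = 0, so T⁶ = 0.

[[0, 0, 0], [0, 0, 0], [0, 0, 0]]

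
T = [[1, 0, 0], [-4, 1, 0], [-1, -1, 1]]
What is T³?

T = I + N where N = [[0, 0, 0], [-4, 0, 0], [-1, -1, 0]] is strictly lower-triangular, so N³ = 0.
(I + N)³ = I + 3·N + 3·N² = [[1, 0, 0], [-12, 1, 0], [9, -3, 1]].

[[1, 0, 0], [-12, 1, 0], [9, -3, 1]]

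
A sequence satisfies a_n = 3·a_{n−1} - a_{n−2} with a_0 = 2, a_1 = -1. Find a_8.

-1741

With companion matrix T = [[3, -1], [1, 0]], [a_n, a_{n−1}]ᵀ = T·[a_{n−1}, a_{n−2}]ᵀ, so [a_8, a_7]ᵀ = T⁷·[a_1, a_0]ᵀ.
T⁷ = [[987, -377], [377, -144]], giving [a_8, a_7]ᵀ = [[-1741], [-665]].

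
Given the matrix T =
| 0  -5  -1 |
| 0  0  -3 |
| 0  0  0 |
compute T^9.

[[0, 0, 0], [0, 0, 0], [0, 0, 0]]

T is strictly triangular, hence nilpotent: T^3 = 0, so T^9 = 0.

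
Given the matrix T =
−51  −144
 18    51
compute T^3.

tr T = 0 and det T = −9, so the characteristic polynomial is λ² − (0)λ + (−9) with roots 3 and −3.
Eigenvectors give P = [[8, −3], [−3, 1]] with P⁻¹ = [[−1, −3], [−3, −8]], and T = P·diag(3, −3)·P⁻¹.
Then T^3 = P·diag(27, −27)·P⁻¹ = [[216, 81], [−81, −27]] · [[−1, −3], [−3, −8]] = [[−459, −1296], [162, 459]].

[[−459, −1296], [162, 459]]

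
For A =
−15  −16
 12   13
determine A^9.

tr A = −2 and det A = −3, so the characteristic polynomial is λ² − (−2)λ + (−3) with roots −3 and 1.
Eigenvectors give P = [[4, −1], [−3, 1]] with P⁻¹ = [[1, 1], [3, 4]], and A = P·diag(−3, 1)·P⁻¹.
Then A^9 = P·diag(−19683, 1)·P⁻¹ = [[−78732, −1], [59049, 1]] · [[1, 1], [3, 4]] = [[−78735, −78736], [59052, 59053]].

[[−78735, −78736], [59052, 59053]]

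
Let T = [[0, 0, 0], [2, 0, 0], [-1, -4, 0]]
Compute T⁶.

T is strictly triangular, hence nilpotent: T³ = 0, so T⁶ = 0.

[[0, 0, 0], [0, 0, 0], [0, 0, 0]]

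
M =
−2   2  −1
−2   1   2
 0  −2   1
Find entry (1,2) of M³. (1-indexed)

−10

M² = [[0, 0, 5], [2, −7, 6], [4, −4, −3]]
M³ = [[0, −10, 5], [10, −15, −10], [0, 10, −15]]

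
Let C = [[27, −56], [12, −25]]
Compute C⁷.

[[15315, −30632], [6564, −13129]]

tr C = 2 and det C = −3, so the characteristic polynomial is λ² − (2)λ + (−3) with roots 3 and −1.
Eigenvectors give P = [[7, 2], [3, 1]] with P⁻¹ = [[1, −2], [−3, 7]], and C = P·diag(3, −1)·P⁻¹.
Then C⁷ = P·diag(2187, −1)·P⁻¹ = [[15309, −2], [6561, −1]] · [[1, −2], [−3, 7]] = [[15315, −30632], [6564, −13129]].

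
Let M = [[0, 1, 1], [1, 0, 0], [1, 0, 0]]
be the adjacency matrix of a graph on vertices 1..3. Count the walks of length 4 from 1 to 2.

The number of length-4 walks from vertex 1 to vertex 2 is entry (1,2) of M⁴, where M is the adjacency matrix.
M² = [[2, 0, 0], [0, 1, 1], [0, 1, 1]]
M³ = [[0, 2, 2], [2, 0, 0], [2, 0, 0]]
M⁴ = [[4, 0, 0], [0, 2, 2], [0, 2, 2]]

0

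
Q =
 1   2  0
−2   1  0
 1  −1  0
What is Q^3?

[[−11, −2, 0], [2, −11, 0], [1, 7, 0]]

Q^2 = [[−3, 4, 0], [−4, −3, 0], [3, 1, 0]]
Q^3 = [[−11, −2, 0], [2, −11, 0], [1, 7, 0]]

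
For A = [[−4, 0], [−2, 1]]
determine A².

[[16, 0], [6, 1]]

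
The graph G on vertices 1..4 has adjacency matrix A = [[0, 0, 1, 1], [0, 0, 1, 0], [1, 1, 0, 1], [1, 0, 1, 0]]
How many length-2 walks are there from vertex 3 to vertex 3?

3

The number of length-2 walks from vertex 3 to vertex 3 is entry (3,3) of A^2, where A is the adjacency matrix.
A^2 = [[2, 1, 1, 1], [1, 1, 0, 1], [1, 0, 3, 1], [1, 1, 1, 2]]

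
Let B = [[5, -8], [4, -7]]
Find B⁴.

tr B = -2 and det B = -3, so the characteristic polynomial is λ² − (-2)λ + (-3) with roots -3 and 1.
Eigenvectors give P = [[1, 2], [1, 1]] with P⁻¹ = [[-1, 2], [1, -1]], and B = P·diag(-3, 1)·P⁻¹.
Then B⁴ = P·diag(81, 1)·P⁻¹ = [[81, 2], [81, 1]] · [[-1, 2], [1, -1]] = [[-79, 160], [-80, 161]].

[[-79, 160], [-80, 161]]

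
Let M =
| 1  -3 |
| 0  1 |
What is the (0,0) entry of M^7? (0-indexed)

M = I + N where N = [[0, -3], [0, 0]] is strictly upper-triangular, so N^2 = 0.
(I + N)^7 = I + 7·N = [[1, -21], [0, 1]].

1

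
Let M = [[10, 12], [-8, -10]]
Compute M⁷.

tr M = 0 and det M = -4, so the characteristic polynomial is λ² − (0)λ + (-4) with roots -2 and 2.
Eigenvectors give P = [[1, 3], [-1, -2]] with P⁻¹ = [[-2, -3], [1, 1]], and M = P·diag(-2, 2)·P⁻¹.
Then M⁷ = P·diag(-128, 128)·P⁻¹ = [[-128, 384], [128, -256]] · [[-2, -3], [1, 1]] = [[640, 768], [-512, -640]].

[[640, 768], [-512, -640]]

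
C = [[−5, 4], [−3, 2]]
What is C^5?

[[−125, 124], [−93, 92]]

tr C = −3 and det C = 2, so the characteristic polynomial is λ² − (−3)λ + (2) with roots −2 and −1.
Eigenvectors give P = [[−4, −1], [−3, −1]] with P⁻¹ = [[−1, 1], [3, −4]], and C = P·diag(−2, −1)·P⁻¹.
Then C^5 = P·diag(−32, −1)·P⁻¹ = [[128, 1], [96, 1]] · [[−1, 1], [3, −4]] = [[−125, 124], [−93, 92]].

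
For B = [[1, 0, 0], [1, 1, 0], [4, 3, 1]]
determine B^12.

B = I + N where N = [[0, 0, 0], [1, 0, 0], [4, 3, 0]] is strictly lower-triangular, so N^3 = 0.
(I + N)^12 = I + 12·N + 66·N^2 = [[1, 0, 0], [12, 1, 0], [246, 36, 1]].

[[1, 0, 0], [12, 1, 0], [246, 36, 1]]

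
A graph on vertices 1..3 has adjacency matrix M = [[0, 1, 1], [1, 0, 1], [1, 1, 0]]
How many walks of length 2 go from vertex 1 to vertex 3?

The number of length-2 walks from vertex 1 to vertex 3 is entry (1,3) of M^2, where M is the adjacency matrix.
M^2 = [[2, 1, 1], [1, 2, 1], [1, 1, 2]]

1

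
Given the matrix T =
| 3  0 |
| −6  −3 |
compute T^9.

[[19683, 0], [−39366, −19683]]

tr T = 0 and det T = −9, so the characteristic polynomial is λ² − (0)λ + (−9) with roots 3 and −3.
Eigenvectors give P = [[−1, 0], [1, 1]] with P⁻¹ = [[−1, 0], [1, 1]], and T = P·diag(3, −3)·P⁻¹.
Then T^9 = P·diag(19683, −19683)·P⁻¹ = [[−19683, 0], [19683, −19683]] · [[−1, 0], [1, 1]] = [[19683, 0], [−39366, −19683]].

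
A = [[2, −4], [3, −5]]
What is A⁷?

[[380, −508], [381, −509]]

tr A = −3 and det A = 2, so the characteristic polynomial is λ² − (−3)λ + (2) with roots −1 and −2.
Eigenvectors give P = [[−4, 1], [−3, 1]] with P⁻¹ = [[−1, 1], [−3, 4]], and A = P·diag(−1, −2)·P⁻¹.
Then A⁷ = P·diag(−1, −128)·P⁻¹ = [[4, −128], [3, −128]] · [[−1, 1], [−3, 4]] = [[380, −508], [381, −509]].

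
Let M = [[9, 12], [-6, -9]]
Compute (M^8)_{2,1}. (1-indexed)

tr M = 0 and det M = -9, so the characteristic polynomial is λ² − (0)λ + (-9) with roots 3 and -3.
Eigenvectors give P = [[-2, -1], [1, 1]] with P⁻¹ = [[-1, -1], [1, 2]], and M = P·diag(3, -3)·P⁻¹.
Then M^8 = P·diag(6561, 6561)·P⁻¹ = [[-13122, -6561], [6561, 6561]] · [[-1, -1], [1, 2]] = [[6561, 0], [0, 6561]].

0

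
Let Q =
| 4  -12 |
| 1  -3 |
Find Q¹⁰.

Q² = Q (a projection; rank 1, trace 1), so Q¹⁰ = Q.

[[4, -12], [1, -3]]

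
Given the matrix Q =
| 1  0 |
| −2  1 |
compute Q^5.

Q = I + N where N = [[0, 0], [−2, 0]] is strictly lower-triangular, so N^2 = 0.
(I + N)^5 = I + 5·N = [[1, 0], [−10, 1]].

[[1, 0], [−10, 1]]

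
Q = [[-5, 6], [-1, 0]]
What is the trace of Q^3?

tr Q = -5 and det Q = 6, so the characteristic polynomial is λ² − (-5)λ + (6) with roots -2 and -3.
Eigenvectors give P = [[-2, 3], [-1, 1]] with P⁻¹ = [[1, -3], [1, -2]], and Q = P·diag(-2, -3)·P⁻¹.
Then Q^3 = P·diag(-8, -27)·P⁻¹ = [[16, -81], [8, -27]] · [[1, -3], [1, -2]] = [[-65, 114], [-19, 30]].

-35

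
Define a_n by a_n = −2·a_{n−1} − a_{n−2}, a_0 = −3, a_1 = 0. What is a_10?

27

With companion matrix Q = [[−2, −1], [1, 0]], [a_n, a_{n−1}]ᵀ = Q·[a_{n−1}, a_{n−2}]ᵀ, so [a_10, a_9]ᵀ = Q^9·[a_1, a_0]ᵀ.
Q^9 = [[−10, −9], [9, 8]], giving [a_10, a_9]ᵀ = [[27], [−24]].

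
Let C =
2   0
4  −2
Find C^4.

[[16, 0], [0, 16]]

tr C = 0 and det C = −4, so the characteristic polynomial is λ² − (0)λ + (−4) with roots −2 and 2.
Eigenvectors give P = [[0, 1], [−1, 1]] with P⁻¹ = [[1, −1], [1, 0]], and C = P·diag(−2, 2)·P⁻¹.
Then C^4 = P·diag(16, 16)·P⁻¹ = [[0, 16], [−16, 16]] · [[1, −1], [1, 0]] = [[16, 0], [0, 16]].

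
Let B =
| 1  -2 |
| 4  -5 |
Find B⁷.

[[2185, -2186], [4372, -4373]]

tr B = -4 and det B = 3, so the characteristic polynomial is λ² − (-4)λ + (3) with roots -1 and -3.
Eigenvectors give P = [[-1, -1], [-1, -2]] with P⁻¹ = [[-2, 1], [1, -1]], and B = P·diag(-1, -3)·P⁻¹.
Then B⁷ = P·diag(-1, -2187)·P⁻¹ = [[1, 2187], [1, 4374]] · [[-2, 1], [1, -1]] = [[2185, -2186], [4372, -4373]].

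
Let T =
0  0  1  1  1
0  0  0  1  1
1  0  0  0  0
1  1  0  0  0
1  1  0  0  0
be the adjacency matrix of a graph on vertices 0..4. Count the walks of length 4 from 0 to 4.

0

The number of length-4 walks from vertex 0 to vertex 4 is entry (0,4) of T⁴, where T is the adjacency matrix.
T² = [[3, 2, 0, 0, 0], [2, 2, 0, 0, 0], [0, 0, 1, 1, 1], [0, 0, 1, 2, 2], [0, 0, 1, 2, 2]]
T³ = [[0, 0, 3, 5, 5], [0, 0, 2, 4, 4], [3, 2, 0, 0, 0], [5, 4, 0, 0, 0], [5, 4, 0, 0, 0]]
T⁴ = [[13, 10, 0, 0, 0], [10, 8, 0, 0, 0], [0, 0, 3, 5, 5], [0, 0, 5, 9, 9], [0, 0, 5, 9, 9]]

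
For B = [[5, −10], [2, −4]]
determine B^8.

[[5, −10], [2, −4]]

B² = B (a projection; rank 1, trace 1), so B^8 = B.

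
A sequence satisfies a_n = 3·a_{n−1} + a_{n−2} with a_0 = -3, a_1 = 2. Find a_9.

14159

With companion matrix B = [[3, 1], [1, 0]], [a_n, a_{n−1}]ᵀ = B·[a_{n−1}, a_{n−2}]ᵀ, so [a_9, a_8]ᵀ = B⁸·[a_1, a_0]ᵀ.
B⁸ = [[12970, 3927], [3927, 1189]], giving [a_9, a_8]ᵀ = [[14159], [4287]].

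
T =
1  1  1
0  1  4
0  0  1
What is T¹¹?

T = I + N where N = [[0, 1, 1], [0, 0, 4], [0, 0, 0]] is strictly upper-triangular, so N³ = 0.
(I + N)¹¹ = I + 11·N + 55·N² = [[1, 11, 231], [0, 1, 44], [0, 0, 1]].

[[1, 11, 231], [0, 1, 44], [0, 0, 1]]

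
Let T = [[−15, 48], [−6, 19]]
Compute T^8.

tr T = 4 and det T = 3, so the characteristic polynomial is λ² − (4)λ + (3) with roots 1 and 3.
Eigenvectors give P = [[3, −8], [1, −3]] with P⁻¹ = [[3, −8], [1, −3]], and T = P·diag(1, 3)·P⁻¹.
Then T^8 = P·diag(1, 6561)·P⁻¹ = [[3, −52488], [1, −19683]] · [[3, −8], [1, −3]] = [[−52479, 157440], [−19680, 59041]].

[[−52479, 157440], [−19680, 59041]]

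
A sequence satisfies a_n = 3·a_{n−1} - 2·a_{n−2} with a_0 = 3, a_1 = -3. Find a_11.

-12279

With companion matrix C = [[3, -2], [1, 0]], [a_n, a_{n−1}]ᵀ = C·[a_{n−1}, a_{n−2}]ᵀ, so [a_11, a_10]ᵀ = C¹⁰·[a_1, a_0]ᵀ.
C¹⁰ = [[2047, -2046], [1023, -1022]], giving [a_11, a_10]ᵀ = [[-12279], [-6135]].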